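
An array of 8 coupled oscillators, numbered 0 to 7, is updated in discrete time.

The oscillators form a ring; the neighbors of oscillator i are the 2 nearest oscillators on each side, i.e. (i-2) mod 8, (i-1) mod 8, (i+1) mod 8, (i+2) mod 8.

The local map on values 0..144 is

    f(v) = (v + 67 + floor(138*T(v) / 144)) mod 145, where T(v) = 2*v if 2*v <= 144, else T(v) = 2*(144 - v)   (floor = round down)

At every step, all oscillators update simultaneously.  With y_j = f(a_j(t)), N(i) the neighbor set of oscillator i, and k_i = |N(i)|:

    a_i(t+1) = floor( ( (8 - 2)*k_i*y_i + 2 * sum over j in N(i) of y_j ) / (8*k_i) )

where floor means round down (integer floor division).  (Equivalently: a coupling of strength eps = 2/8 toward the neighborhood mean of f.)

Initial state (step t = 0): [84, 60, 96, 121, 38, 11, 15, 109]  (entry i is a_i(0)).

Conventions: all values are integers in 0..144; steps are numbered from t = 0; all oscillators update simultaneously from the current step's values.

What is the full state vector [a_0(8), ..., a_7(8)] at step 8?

Simulating step by step:
t=0: [84, 60, 96, 121, 38, 11, 15, 109]
t=1: [116, 98, 103, 86, 49, 94, 104, 100]
t=2: [94, 107, 101, 113, 75, 107, 99, 105]
t=3: [109, 99, 105, 97, 122, 101, 107, 101]
t=4: [99, 106, 100, 106, 90, 103, 98, 104]
t=5: [106, 100, 105, 101, 112, 103, 107, 102]
t=6: [100, 105, 101, 104, 96, 102, 99, 103]
t=7: [105, 101, 104, 102, 108, 104, 106, 103]
t=8: [101, 104, 102, 103, 99, 101, 100, 102]

Answer: [101, 104, 102, 103, 99, 101, 100, 102]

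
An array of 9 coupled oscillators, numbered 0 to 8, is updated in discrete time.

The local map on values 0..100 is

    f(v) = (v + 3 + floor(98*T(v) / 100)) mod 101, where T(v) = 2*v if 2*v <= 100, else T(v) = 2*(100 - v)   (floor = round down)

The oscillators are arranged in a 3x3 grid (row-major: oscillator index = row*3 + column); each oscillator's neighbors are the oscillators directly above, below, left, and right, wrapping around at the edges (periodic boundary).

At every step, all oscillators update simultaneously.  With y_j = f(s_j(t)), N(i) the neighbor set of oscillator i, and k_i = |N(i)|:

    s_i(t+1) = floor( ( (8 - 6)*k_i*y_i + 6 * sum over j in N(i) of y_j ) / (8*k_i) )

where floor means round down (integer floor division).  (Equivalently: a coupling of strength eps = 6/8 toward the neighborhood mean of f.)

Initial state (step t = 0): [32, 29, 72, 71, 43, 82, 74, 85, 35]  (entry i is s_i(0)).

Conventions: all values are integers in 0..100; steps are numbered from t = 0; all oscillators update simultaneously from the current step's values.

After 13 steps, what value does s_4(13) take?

Simulating step by step:
t=0: [32, 29, 72, 71, 43, 82, 74, 85, 35]
t=1: [56, 53, 46, 39, 35, 21, 34, 31, 17]
t=2: [30, 45, 48, 26, 43, 37, 39, 43, 50]
t=3: [55, 44, 46, 47, 36, 40, 50, 31, 31]
t=4: [41, 42, 45, 33, 37, 38, 63, 58, 61]
t=5: [42, 27, 27, 40, 36, 38, 47, 31, 33]
t=6: [48, 59, 62, 21, 41, 42, 55, 66, 68]
t=7: [46, 36, 36, 42, 36, 36, 44, 34, 34]
t=8: [23, 12, 12, 22, 10, 10, 20, 9, 9]
t=9: [56, 41, 41, 53, 39, 39, 52, 37, 37]
t=10: [37, 23, 23, 35, 22, 22, 33, 21, 21]
t=11: [49, 58, 58, 47, 56, 56, 52, 73, 73]
t=12: [44, 40, 40, 44, 39, 39, 38, 36, 36]
t=13: [24, 19, 19, 23, 18, 18, 18, 13, 13]

Answer: s_4(13) = 18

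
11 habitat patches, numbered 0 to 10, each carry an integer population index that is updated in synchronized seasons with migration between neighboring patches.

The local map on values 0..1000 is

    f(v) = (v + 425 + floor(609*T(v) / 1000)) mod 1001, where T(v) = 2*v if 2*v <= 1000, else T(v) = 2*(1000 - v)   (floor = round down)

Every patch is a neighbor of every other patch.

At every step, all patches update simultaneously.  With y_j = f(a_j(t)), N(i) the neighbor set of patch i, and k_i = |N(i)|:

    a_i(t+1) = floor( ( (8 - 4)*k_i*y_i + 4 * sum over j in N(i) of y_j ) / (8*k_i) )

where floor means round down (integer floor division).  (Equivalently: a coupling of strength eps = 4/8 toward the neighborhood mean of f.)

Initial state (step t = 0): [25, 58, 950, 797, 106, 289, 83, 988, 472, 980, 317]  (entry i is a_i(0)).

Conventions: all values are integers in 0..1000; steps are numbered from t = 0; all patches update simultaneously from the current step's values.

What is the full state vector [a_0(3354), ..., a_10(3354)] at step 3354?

Simulating step by step:
t=0: [25, 58, 950, 797, 106, 289, 83, 988, 472, 980, 317]
t=1: [452, 484, 431, 446, 533, 265, 510, 427, 447, 428, 293]
t=2: [392, 424, 371, 386, 436, 205, 439, 367, 387, 368, 233]
t=3: [359, 391, 338, 353, 403, 623, 406, 334, 354, 335, 651]
t=4: [252, 284, 231, 246, 296, 381, 299, 227, 247, 229, 378]
t=5: [766, 347, 745, 760, 359, 444, 362, 741, 761, 743, 441]
t=6: [429, 302, 431, 429, 314, 399, 317, 431, 429, 431, 396]
t=7: [329, 202, 331, 329, 214, 299, 217, 331, 329, 331, 296]
t=8: [257, 581, 260, 257, 593, 228, 596, 260, 257, 260, 224]
t=9: [766, 550, 318, 766, 549, 737, 549, 318, 766, 318, 733]
t=10: [430, 451, 275, 430, 451, 433, 451, 275, 430, 275, 433]
t=11: [333, 354, 178, 333, 354, 336, 354, 178, 333, 178, 336]
t=12: [268, 289, 563, 268, 289, 271, 289, 563, 268, 563, 271]
t=13: [100, 122, 326, 100, 122, 104, 122, 326, 100, 326, 104]
t=14: [579, 601, 354, 579, 601, 583, 601, 354, 579, 354, 583]
t=15: [468, 466, 330, 468, 466, 467, 466, 330, 468, 330, 467]
t=16: [414, 412, 276, 414, 412, 413, 412, 276, 414, 276, 413]
t=17: [295, 292, 157, 295, 292, 294, 292, 157, 295, 157, 294]
t=18: [181, 177, 493, 181, 177, 180, 177, 493, 181, 493, 180]
t=19: [778, 774, 639, 778, 774, 777, 774, 639, 778, 639, 777]
t=20: [476, 477, 490, 476, 477, 476, 477, 490, 476, 490, 476]
t=21: [483, 484, 497, 483, 484, 483, 484, 497, 483, 497, 483]
t=22: [499, 500, 513, 499, 500, 499, 500, 513, 499, 513, 499]
t=23: [530, 531, 530, 530, 531, 530, 531, 530, 530, 530, 530]
t=24: [526, 526, 526, 526, 526, 526, 526, 526, 526, 526, 526]
t=25: [527, 527, 527, 527, 527, 527, 527, 527, 527, 527, 527]
t=26: [527, 527, 527, 527, 527, 527, 527, 527, 527, 527, 527]

Answer: [527, 527, 527, 527, 527, 527, 527, 527, 527, 527, 527]
Key observation: The state at step 25, [527, 527, 527, 527, 527, 527, 527, 527, 527, 527, 527], reappears at step 26: the system is in a cycle of period 1 from step 25 on.  Therefore the state at step 3354 equals the state at step 25 + ((3354 - 25) mod 1) = 25, which is [527, 527, 527, 527, 527, 527, 527, 527, 527, 527, 527].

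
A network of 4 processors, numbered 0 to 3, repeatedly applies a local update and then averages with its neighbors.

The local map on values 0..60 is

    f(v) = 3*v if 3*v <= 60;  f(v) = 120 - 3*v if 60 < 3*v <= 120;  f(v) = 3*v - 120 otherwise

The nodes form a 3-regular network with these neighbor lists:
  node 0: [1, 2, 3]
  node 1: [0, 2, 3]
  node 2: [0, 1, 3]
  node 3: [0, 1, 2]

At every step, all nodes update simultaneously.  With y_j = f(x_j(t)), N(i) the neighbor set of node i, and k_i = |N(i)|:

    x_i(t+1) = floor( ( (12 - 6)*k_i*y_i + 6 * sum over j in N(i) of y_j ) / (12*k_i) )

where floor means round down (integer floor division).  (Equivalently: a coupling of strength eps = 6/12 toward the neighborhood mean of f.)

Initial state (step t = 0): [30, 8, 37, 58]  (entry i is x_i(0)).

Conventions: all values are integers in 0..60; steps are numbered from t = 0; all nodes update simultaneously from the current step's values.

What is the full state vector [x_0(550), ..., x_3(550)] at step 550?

Answer: [59, 59, 58, 59]
Key observation: The state at step 13, [20, 20, 19, 20], reappears at step 17: the system is in a cycle of period 4 from step 13 on.  Therefore the state at step 550 equals the state at step 13 + ((550 - 13) mod 4) = 14, which is [59, 59, 58, 59].

Derivation:
t=0: [30, 8, 37, 58]
t=1: [29, 27, 22, 37]
t=2: [33, 35, 40, 25]
t=3: [20, 18, 13, 28]
t=4: [51, 49, 44, 43]
t=5: [24, 22, 17, 16]
t=6: [49, 51, 50, 49]
t=7: [28, 30, 29, 28]
t=8: [34, 32, 33, 34]
t=9: [19, 21, 20, 19]
t=10: [57, 57, 58, 57]
t=11: [51, 51, 52, 51]
t=12: [33, 33, 34, 33]
t=13: [20, 20, 19, 20]
t=14: [59, 59, 58, 59]
t=15: [56, 56, 55, 56]
t=16: [47, 47, 46, 47]
t=17: [20, 20, 19, 20]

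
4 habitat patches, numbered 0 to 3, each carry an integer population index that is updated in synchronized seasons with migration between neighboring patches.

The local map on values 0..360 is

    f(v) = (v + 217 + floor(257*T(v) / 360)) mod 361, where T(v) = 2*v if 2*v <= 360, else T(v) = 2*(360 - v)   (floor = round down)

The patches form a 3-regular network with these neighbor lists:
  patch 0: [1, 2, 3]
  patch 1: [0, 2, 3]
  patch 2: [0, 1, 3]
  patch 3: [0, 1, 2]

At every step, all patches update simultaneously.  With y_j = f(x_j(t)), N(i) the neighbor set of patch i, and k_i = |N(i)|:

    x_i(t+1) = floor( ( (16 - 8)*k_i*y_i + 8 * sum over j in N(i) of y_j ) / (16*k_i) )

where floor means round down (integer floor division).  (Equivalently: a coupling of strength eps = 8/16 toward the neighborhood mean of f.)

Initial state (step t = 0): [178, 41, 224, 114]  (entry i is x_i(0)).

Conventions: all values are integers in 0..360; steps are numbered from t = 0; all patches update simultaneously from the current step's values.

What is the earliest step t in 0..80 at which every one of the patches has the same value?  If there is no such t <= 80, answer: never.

Answer: 4
Key observation: Synchronization is absorbing here: once all patches are equal they stay equal, and step 4 is the first all-equal step.

Derivation:
t=0: [178, 41, 224, 114]  (not all equal)
t=1: [264, 273, 259, 212]  (not all equal)
t=2: [260, 259, 261, 267]  (not all equal)
t=3: [257, 258, 257, 256]  (not all equal)
t=4: [259, 259, 259, 259]  (all equal)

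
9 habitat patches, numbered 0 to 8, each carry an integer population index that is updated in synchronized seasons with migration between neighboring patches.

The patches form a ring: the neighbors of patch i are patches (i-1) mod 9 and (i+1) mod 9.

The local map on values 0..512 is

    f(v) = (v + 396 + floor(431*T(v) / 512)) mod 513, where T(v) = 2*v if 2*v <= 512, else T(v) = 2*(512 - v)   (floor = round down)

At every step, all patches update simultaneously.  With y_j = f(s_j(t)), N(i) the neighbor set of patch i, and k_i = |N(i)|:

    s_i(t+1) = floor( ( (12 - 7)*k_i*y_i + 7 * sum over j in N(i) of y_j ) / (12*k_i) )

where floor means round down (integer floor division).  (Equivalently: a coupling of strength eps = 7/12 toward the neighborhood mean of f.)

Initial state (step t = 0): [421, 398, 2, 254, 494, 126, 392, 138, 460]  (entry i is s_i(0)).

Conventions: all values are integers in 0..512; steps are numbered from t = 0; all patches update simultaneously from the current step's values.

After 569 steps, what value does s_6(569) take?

Answer: s_6(569) = 344
Key observation: The state at step 18, [457, 439, 442, 442, 439, 457, 344, 306, 344], reappears at step 19: the system is in a cycle of period 1 from step 18 on.  Therefore the state at step 569 equals the state at step 18 + ((569 - 18) mod 1) = 18, which is [457, 439, 442, 442, 439, 457, 344, 306, 344].

Derivation:
t=0: [421, 398, 2, 254, 494, 126, 392, 138, 460]
t=1: [453, 446, 319, 256, 248, 349, 337, 369, 386]
t=2: [449, 314, 150, 37, 178, 221, 291, 345, 470]
t=3: [310, 217, 268, 394, 433, 312, 301, 345, 452]
t=4: [271, 213, 294, 342, 330, 146, 164, 346, 335]
t=5: [152, 211, 294, 223, 231, 210, 362, 306, 162]
t=6: [344, 280, 284, 355, 479, 477, 343, 246, 223]
t=7: [364, 175, 173, 341, 442, 444, 343, 301, 357]
t=8: [455, 392, 396, 443, 461, 461, 348, 305, 360]
t=9: [464, 463, 465, 447, 432, 451, 343, 302, 340]
t=10: [452, 427, 430, 438, 442, 461, 346, 308, 345]
t=11: [462, 447, 449, 445, 439, 455, 342, 305, 345]
t=12: [455, 435, 438, 440, 439, 458, 345, 307, 343]
t=13: [459, 442, 445, 444, 440, 457, 344, 306, 345]
t=14: [456, 438, 440, 441, 439, 457, 344, 306, 344]
t=15: [458, 441, 444, 443, 440, 457, 344, 306, 344]
t=16: [457, 438, 441, 442, 439, 457, 344, 306, 344]
t=17: [458, 440, 443, 442, 439, 457, 344, 306, 344]
t=18: [457, 439, 442, 442, 439, 457, 344, 306, 344]
t=19: [457, 439, 442, 442, 439, 457, 344, 306, 344]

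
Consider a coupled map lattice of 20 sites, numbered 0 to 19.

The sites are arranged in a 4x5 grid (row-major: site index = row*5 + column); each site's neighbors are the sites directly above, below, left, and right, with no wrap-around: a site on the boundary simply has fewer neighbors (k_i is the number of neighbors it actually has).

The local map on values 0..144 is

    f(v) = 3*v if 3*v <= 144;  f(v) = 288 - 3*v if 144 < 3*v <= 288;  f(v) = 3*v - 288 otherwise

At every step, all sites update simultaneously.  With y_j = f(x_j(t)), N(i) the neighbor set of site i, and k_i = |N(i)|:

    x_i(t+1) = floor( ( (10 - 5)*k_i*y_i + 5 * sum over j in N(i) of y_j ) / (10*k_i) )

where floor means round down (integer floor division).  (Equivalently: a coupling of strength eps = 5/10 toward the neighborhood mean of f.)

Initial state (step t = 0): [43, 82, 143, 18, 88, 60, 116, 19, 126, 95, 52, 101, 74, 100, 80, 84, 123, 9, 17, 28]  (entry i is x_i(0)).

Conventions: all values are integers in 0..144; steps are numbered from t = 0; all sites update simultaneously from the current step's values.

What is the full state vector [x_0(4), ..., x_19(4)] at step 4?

Answer: [28, 36, 42, 85, 105, 48, 98, 101, 89, 80, 44, 65, 61, 88, 103, 30, 34, 30, 68, 108]

Derivation:
t=0: [43, 82, 143, 18, 88, 60, 116, 19, 126, 95, 52, 101, 74, 100, 80, 84, 123, 9, 17, 28]
t=1: [102, 76, 96, 69, 26, 107, 57, 73, 60, 28, 92, 49, 46, 37, 40, 71, 53, 46, 46, 66]
t=2: [32, 52, 35, 71, 80, 41, 96, 79, 97, 93, 47, 120, 126, 118, 107, 72, 123, 136, 125, 109]
t=3: [111, 99, 95, 63, 45, 101, 47, 50, 26, 18, 115, 75, 83, 59, 35, 91, 84, 103, 81, 49]
t=4: [28, 36, 42, 85, 105, 48, 98, 101, 89, 80, 44, 65, 61, 88, 103, 30, 34, 30, 68, 108]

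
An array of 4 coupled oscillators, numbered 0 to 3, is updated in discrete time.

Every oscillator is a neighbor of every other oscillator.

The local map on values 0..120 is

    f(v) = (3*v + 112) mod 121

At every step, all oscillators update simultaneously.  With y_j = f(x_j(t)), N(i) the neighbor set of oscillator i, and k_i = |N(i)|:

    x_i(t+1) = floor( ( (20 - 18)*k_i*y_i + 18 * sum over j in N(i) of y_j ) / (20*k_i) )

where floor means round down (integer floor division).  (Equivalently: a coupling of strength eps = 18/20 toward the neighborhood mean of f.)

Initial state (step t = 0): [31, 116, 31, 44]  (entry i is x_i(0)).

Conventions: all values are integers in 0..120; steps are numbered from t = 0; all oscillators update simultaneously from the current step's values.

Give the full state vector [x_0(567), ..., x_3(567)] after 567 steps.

Simulating step by step:
t=0: [31, 116, 31, 44]
t=1: [63, 60, 63, 79]
t=2: [70, 72, 70, 61]
t=3: [73, 72, 73, 79]
t=4: [93, 94, 93, 89]
t=5: [25, 24, 25, 27]
t=6: [66, 67, 66, 65]
t=7: [68, 67, 68, 68]
t=8: [73, 73, 73, 73]
t=9: [89, 89, 89, 89]
t=10: [16, 16, 16, 16]
t=11: [39, 39, 39, 39]
t=12: [108, 108, 108, 108]
t=13: [73, 73, 73, 73]

Answer: [108, 108, 108, 108]
Key observation: The state at step 8, [73, 73, 73, 73], reappears at step 13: the system is in a cycle of period 5 from step 8 on.  Therefore the state at step 567 equals the state at step 8 + ((567 - 8) mod 5) = 12, which is [108, 108, 108, 108].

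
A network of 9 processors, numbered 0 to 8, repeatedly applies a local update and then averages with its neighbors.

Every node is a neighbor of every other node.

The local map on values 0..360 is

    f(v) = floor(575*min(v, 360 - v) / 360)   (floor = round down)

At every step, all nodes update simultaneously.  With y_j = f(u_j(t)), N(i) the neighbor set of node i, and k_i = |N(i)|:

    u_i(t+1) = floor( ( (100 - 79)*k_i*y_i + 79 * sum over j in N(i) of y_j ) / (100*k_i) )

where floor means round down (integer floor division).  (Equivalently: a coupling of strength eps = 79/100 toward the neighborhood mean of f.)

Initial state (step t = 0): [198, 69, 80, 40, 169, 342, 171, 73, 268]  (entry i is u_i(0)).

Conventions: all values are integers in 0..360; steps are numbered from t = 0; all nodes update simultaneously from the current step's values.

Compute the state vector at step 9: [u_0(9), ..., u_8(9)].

Simulating step by step:
t=0: [198, 69, 80, 40, 169, 342, 171, 73, 268]
t=1: [165, 149, 151, 144, 167, 140, 167, 150, 153]
t=2: [247, 244, 244, 243, 247, 242, 247, 244, 245]
t=3: [183, 183, 183, 183, 183, 184, 183, 183, 183]
t=4: [281, 281, 281, 281, 281, 281, 281, 281, 281]
t=5: [126, 126, 126, 126, 126, 126, 126, 126, 126]
t=6: [201, 201, 201, 201, 201, 201, 201, 201, 201]
t=7: [253, 253, 253, 253, 253, 253, 253, 253, 253]
t=8: [170, 170, 170, 170, 170, 170, 170, 170, 170]
t=9: [271, 271, 271, 271, 271, 271, 271, 271, 271]

Answer: [271, 271, 271, 271, 271, 271, 271, 271, 271]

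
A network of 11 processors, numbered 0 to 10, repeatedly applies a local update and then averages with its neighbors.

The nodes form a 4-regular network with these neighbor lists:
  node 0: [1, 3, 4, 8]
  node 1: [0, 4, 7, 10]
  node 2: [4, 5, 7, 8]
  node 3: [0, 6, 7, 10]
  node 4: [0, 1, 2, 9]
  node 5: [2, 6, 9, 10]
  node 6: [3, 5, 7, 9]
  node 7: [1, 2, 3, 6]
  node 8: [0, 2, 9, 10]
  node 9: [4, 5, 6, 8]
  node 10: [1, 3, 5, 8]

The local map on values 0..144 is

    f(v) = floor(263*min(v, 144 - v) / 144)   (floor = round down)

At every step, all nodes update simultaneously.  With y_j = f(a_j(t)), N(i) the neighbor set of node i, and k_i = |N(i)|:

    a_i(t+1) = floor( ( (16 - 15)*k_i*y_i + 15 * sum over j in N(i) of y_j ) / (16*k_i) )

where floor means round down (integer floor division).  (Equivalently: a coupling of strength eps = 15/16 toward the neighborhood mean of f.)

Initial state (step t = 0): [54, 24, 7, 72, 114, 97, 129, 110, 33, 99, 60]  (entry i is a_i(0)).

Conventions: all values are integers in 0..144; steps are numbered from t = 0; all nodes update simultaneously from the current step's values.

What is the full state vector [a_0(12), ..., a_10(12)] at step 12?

Simulating step by step:
t=0: [54, 24, 7, 72, 114, 97, 129, 110, 33, 99, 60]
t=1: [73, 78, 61, 77, 58, 59, 86, 53, 74, 58, 81]
t=2: [119, 111, 108, 111, 115, 108, 107, 113, 115, 110, 118]
t=3: [55, 50, 56, 54, 57, 60, 61, 62, 54, 59, 58]
t=4: [97, 104, 105, 106, 100, 106, 107, 101, 103, 105, 99]
t=5: [74, 80, 74, 77, 75, 72, 71, 70, 77, 72, 71]
t=6: [121, 126, 126, 127, 125, 129, 127, 123, 128, 127, 123]
t=7: [32, 37, 32, 36, 34, 32, 31, 31, 35, 30, 30]
t=8: [63, 58, 59, 56, 59, 55, 58, 61, 56, 59, 62]
t=9: [104, 111, 105, 110, 108, 107, 105, 105, 109, 103, 102]
t=10: [63, 70, 66, 72, 69, 72, 68, 66, 72, 66, 63]
t=11: [127, 119, 126, 119, 120, 120, 125, 125, 118, 127, 129]
t=12: [44, 34, 41, 32, 35, 31, 37, 38, 31, 41, 43]

Answer: [44, 34, 41, 32, 35, 31, 37, 38, 31, 41, 43]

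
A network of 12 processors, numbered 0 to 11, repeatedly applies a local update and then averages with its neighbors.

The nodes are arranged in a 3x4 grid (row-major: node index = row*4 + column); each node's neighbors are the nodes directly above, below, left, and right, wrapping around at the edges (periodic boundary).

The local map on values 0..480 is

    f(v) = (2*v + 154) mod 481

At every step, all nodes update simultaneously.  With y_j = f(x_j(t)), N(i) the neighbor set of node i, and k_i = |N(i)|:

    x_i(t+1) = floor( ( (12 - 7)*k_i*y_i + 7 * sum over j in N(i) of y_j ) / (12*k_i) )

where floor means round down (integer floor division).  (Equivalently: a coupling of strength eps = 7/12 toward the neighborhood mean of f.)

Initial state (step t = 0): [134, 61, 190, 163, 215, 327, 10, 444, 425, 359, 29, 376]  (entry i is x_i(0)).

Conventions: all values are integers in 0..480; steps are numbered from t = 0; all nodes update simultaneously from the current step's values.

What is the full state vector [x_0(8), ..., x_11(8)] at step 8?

Answer: [183, 148, 154, 183, 368, 367, 373, 368, 264, 292, 302, 267]

Derivation:
t=0: [134, 61, 190, 163, 215, 327, 10, 444, 425, 359, 29, 376]
t=1: [307, 288, 188, 342, 169, 273, 170, 205, 213, 287, 240, 295]
t=2: [224, 220, 133, 248, 104, 167, 78, 128, 159, 207, 147, 210]
t=3: [213, 139, 326, 222, 298, 130, 316, 307, 293, 187, 319, 257]
t=4: [198, 309, 305, 179, 266, 326, 322, 247, 195, 226, 255, 219]
t=5: [114, 238, 237, 104, 176, 272, 271, 166, 100, 177, 198, 111]
t=6: [288, 174, 177, 283, 150, 151, 153, 144, 265, 126, 140, 271]
t=7: [237, 174, 179, 235, 386, 385, 389, 383, 277, 331, 342, 281]
t=8: [183, 148, 154, 183, 368, 367, 373, 368, 264, 292, 302, 267]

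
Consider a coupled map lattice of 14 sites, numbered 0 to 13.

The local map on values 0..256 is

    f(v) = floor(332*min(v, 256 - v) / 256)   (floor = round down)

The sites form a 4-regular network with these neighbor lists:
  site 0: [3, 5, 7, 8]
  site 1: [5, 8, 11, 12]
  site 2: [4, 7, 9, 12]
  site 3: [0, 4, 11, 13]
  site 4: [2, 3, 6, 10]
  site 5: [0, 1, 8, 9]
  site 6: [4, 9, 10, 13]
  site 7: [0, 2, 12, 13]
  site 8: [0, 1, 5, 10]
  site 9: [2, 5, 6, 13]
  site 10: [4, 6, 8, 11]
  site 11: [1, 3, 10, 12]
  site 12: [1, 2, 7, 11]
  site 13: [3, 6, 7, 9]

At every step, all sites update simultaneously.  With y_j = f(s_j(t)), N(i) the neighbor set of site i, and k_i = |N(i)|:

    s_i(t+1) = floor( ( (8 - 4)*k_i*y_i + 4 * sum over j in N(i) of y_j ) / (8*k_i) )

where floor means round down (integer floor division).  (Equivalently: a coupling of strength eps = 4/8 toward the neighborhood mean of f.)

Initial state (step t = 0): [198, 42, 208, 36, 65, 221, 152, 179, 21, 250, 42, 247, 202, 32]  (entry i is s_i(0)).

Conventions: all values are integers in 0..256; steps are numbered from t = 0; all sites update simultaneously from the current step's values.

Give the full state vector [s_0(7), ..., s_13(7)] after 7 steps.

Answer: [153, 144, 162, 159, 162, 146, 163, 161, 147, 160, 157, 152, 155, 163]

Derivation:
t=0: [198, 42, 208, 36, 65, 221, 152, 179, 21, 250, 42, 247, 202, 32]
t=1: [64, 46, 63, 49, 79, 42, 90, 80, 42, 38, 59, 33, 63, 56]
t=2: [75, 58, 82, 68, 93, 57, 95, 91, 61, 64, 77, 55, 76, 77]
t=3: [93, 77, 105, 92, 112, 78, 111, 109, 82, 91, 98, 80, 95, 101]
t=4: [118, 103, 133, 121, 138, 105, 136, 134, 108, 122, 125, 110, 121, 130]
t=5: [150, 138, 157, 154, 155, 141, 157, 157, 143, 155, 154, 146, 152, 159]
t=6: [137, 147, 129, 132, 130, 145, 128, 129, 144, 131, 134, 139, 135, 127]
t=7: [153, 144, 162, 159, 162, 146, 163, 161, 147, 160, 157, 152, 155, 163]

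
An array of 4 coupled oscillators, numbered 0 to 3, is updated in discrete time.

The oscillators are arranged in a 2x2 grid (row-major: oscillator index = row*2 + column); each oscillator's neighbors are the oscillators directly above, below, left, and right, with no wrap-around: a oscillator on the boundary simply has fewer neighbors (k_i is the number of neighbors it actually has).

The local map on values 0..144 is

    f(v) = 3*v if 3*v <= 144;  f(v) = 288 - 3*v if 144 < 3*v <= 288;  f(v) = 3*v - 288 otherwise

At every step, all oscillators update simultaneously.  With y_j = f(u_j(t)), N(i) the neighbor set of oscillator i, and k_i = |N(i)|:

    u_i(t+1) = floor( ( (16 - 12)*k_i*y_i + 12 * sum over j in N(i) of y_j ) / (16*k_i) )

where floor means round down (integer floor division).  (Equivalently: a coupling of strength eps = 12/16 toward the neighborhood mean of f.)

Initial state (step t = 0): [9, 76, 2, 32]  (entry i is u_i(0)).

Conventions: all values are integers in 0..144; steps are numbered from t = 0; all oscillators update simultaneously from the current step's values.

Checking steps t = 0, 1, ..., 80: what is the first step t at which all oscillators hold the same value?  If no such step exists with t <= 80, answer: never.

Answer: 16
Key observation: Synchronization is absorbing here: once all oscillators are equal they stay equal, and step 16 is the first all-equal step.

Derivation:
t=0: [9, 76, 2, 32]  (not all equal)
t=1: [31, 61, 47, 48]  (not all equal)
t=2: [115, 115, 124, 128]  (not all equal)
t=3: [67, 71, 78, 76]  (not all equal)
t=4: [70, 73, 68, 63]  (not all equal)
t=5: [76, 83, 87, 82]  (not all equal)
t=6: [39, 48, 45, 35]  (not all equal)
t=7: [133, 119, 117, 130]  (not all equal)
t=8: [77, 97, 95, 75]  (not all equal)
t=9: [16, 45, 45, 18]  (not all equal)
t=10: [113, 72, 72, 114]  (not all equal)
t=11: [66, 57, 57, 67]  (not all equal)
t=12: [110, 95, 95, 109]  (not all equal)
t=13: [12, 31, 31, 12]  (not all equal)
t=14: [78, 50, 50, 78]  (not all equal)
t=15: [117, 75, 75, 117]  (not all equal)
t=16: [63, 63, 63, 63]  (all equal)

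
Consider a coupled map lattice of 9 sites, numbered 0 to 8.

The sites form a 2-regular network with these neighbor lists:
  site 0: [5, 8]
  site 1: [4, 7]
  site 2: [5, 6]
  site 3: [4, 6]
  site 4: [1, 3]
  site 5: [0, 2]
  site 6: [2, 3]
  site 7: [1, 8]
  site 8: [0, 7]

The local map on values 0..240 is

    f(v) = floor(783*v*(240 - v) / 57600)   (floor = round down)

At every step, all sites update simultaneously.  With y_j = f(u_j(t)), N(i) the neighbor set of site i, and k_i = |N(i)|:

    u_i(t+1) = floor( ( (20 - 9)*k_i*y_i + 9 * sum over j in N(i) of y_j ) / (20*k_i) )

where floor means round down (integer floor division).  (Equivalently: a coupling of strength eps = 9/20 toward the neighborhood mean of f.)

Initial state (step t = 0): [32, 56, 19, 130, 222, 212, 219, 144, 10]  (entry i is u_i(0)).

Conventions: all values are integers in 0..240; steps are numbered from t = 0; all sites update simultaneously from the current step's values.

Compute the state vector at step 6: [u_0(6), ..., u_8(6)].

Answer: [176, 194, 177, 192, 194, 172, 186, 191, 185]

Derivation:
t=0: [32, 56, 19, 130, 222, 212, 219, 144, 10]
t=1: [74, 131, 63, 132, 104, 77, 90, 141, 79]
t=2: [168, 192, 162, 190, 192, 164, 178, 186, 174]
t=3: [163, 127, 165, 132, 125, 168, 150, 138, 153]
t=4: [170, 194, 170, 191, 194, 166, 181, 189, 180]
t=5: [158, 123, 158, 129, 122, 163, 144, 132, 146]
t=6: [176, 194, 177, 192, 194, 172, 186, 191, 185]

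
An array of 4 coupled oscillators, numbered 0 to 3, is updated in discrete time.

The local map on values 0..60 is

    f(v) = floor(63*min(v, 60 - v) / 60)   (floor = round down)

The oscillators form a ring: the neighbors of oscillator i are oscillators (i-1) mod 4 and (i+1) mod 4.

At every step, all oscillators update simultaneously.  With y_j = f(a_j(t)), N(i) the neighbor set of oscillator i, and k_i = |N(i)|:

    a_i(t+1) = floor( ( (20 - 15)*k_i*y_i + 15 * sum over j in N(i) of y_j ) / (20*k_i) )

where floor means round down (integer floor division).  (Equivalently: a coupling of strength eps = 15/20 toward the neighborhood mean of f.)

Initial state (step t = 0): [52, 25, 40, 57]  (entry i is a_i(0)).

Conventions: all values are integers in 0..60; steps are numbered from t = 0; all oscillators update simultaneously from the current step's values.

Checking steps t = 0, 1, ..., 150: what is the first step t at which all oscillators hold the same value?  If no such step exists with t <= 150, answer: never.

Simulating step by step:
t=0: [52, 25, 40, 57]  (not all equal)
t=1: [12, 17, 16, 11]  (not all equal)
t=2: [13, 14, 14, 13]  (not all equal)
t=3: [13, 13, 13, 13]  (all equal)

Answer: 3
Key observation: Synchronization is absorbing here: once all oscillators are equal they stay equal, and step 3 is the first all-equal step.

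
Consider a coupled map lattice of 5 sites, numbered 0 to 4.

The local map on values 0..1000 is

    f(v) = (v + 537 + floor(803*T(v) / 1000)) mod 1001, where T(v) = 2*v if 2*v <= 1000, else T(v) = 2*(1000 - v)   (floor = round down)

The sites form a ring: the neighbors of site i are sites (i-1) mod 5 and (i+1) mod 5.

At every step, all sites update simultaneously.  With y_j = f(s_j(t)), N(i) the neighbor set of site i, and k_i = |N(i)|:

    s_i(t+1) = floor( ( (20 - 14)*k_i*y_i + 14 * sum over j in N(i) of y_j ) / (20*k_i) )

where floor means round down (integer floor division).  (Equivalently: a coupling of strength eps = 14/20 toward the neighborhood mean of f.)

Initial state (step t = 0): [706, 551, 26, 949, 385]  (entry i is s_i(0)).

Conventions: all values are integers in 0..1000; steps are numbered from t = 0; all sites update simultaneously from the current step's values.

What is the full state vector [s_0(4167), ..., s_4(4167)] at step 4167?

Simulating step by step:
t=0: [706, 551, 26, 949, 385]
t=1: [685, 703, 662, 569, 609]
t=2: [738, 727, 751, 768, 764]
t=3: [691, 693, 687, 680, 683]
t=4: [724, 723, 725, 727, 726]
t=5: [702, 702, 702, 701, 702]
t=6: [716, 716, 716, 716, 716]
t=7: [708, 708, 708, 708, 708]
t=8: [712, 712, 712, 712, 712]
t=9: [710, 710, 710, 710, 710]
t=10: [711, 711, 711, 711, 711]
t=11: [711, 711, 711, 711, 711]

Answer: [711, 711, 711, 711, 711]
Key observation: The state at step 10, [711, 711, 711, 711, 711], reappears at step 11: the system is in a cycle of period 1 from step 10 on.  Therefore the state at step 4167 equals the state at step 10 + ((4167 - 10) mod 1) = 10, which is [711, 711, 711, 711, 711].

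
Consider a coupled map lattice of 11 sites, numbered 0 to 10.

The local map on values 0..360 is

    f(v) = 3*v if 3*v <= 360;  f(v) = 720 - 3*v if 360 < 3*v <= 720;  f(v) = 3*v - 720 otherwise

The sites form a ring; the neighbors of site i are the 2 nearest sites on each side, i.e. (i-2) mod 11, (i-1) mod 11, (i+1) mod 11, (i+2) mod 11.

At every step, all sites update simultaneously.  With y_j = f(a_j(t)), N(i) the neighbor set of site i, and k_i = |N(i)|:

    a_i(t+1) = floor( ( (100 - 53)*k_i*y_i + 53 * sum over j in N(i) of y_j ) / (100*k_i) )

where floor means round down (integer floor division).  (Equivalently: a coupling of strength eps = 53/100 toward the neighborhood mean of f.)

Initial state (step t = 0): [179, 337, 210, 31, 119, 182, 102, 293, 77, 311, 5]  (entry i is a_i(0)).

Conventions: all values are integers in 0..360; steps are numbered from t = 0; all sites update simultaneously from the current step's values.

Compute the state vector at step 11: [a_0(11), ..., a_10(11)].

Simulating step by step:
t=0: [179, 337, 210, 31, 119, 182, 102, 293, 77, 311, 5]
t=1: [166, 187, 164, 164, 255, 203, 265, 197, 200, 178, 128]
t=2: [224, 209, 193, 179, 106, 115, 88, 125, 152, 194, 248]
t=3: [75, 96, 151, 204, 273, 309, 292, 296, 226, 155, 83]
t=4: [246, 247, 220, 164, 144, 167, 141, 166, 129, 210, 224]
t=5: [37, 56, 101, 185, 241, 240, 280, 228, 243, 124, 83]
t=6: [193, 188, 201, 140, 79, 42, 62, 80, 104, 217, 201]
t=7: [127, 162, 165, 225, 207, 186, 208, 204, 227, 139, 144]
t=8: [298, 228, 200, 116, 116, 122, 99, 130, 123, 244, 256]
t=9: [110, 108, 176, 277, 311, 341, 322, 289, 255, 125, 98]
t=10: [308, 275, 219, 188, 213, 237, 209, 193, 157, 270, 276]
t=11: [144, 119, 101, 107, 80, 66, 107, 124, 174, 135, 136]

Answer: [144, 119, 101, 107, 80, 66, 107, 124, 174, 135, 136]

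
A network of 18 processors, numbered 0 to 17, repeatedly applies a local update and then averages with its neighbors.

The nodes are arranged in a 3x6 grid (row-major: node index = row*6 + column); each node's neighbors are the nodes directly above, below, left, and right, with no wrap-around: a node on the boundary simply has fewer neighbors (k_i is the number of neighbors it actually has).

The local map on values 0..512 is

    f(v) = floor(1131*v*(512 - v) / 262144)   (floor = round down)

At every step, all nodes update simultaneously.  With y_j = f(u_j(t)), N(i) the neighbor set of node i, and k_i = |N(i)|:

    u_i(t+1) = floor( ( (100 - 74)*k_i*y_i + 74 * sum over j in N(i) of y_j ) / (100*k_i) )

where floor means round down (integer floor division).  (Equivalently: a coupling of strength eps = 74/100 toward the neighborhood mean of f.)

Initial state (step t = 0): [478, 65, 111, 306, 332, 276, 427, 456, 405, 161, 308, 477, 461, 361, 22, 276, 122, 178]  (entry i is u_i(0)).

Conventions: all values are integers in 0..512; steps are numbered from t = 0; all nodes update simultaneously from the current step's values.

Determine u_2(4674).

Answer: u_2(4674) = 280
Key observation: The state at step 5, [280, 280, 280, 280, 280, 280, 280, 280, 280, 280, 280, 280, 280, 280, 280, 280, 280, 280], reappears at step 6: the system is in a cycle of period 1 from step 5 on.  Therefore the state at step 4674 equals the state at step 5 + ((4674 - 5) mod 1) = 5, which is [280, 280, 280, 280, 280, 280, 280, 280, 280, 280, 280, 280, 280, 280, 280, 280, 280, 280].

Derivation:
t=0: [478, 65, 111, 306, 332, 276, 427, 456, 405, 161, 308, 477, 461, 361, 22, 276, 122, 178]
t=1: [122, 124, 193, 241, 269, 194, 109, 158, 157, 249, 214, 218, 170, 124, 185, 194, 252, 169]
t=2: [199, 229, 248, 277, 276, 275, 220, 218, 256, 269, 279, 266, 211, 239, 243, 272, 268, 271]
t=3: [275, 276, 280, 281, 280, 281, 273, 278, 280, 281, 281, 281, 277, 278, 281, 281, 281, 281]
t=4: [281, 280, 280, 280, 280, 280, 280, 280, 280, 280, 280, 280, 280, 280, 280, 280, 280, 280]
t=5: [280, 280, 280, 280, 280, 280, 280, 280, 280, 280, 280, 280, 280, 280, 280, 280, 280, 280]
t=6: [280, 280, 280, 280, 280, 280, 280, 280, 280, 280, 280, 280, 280, 280, 280, 280, 280, 280]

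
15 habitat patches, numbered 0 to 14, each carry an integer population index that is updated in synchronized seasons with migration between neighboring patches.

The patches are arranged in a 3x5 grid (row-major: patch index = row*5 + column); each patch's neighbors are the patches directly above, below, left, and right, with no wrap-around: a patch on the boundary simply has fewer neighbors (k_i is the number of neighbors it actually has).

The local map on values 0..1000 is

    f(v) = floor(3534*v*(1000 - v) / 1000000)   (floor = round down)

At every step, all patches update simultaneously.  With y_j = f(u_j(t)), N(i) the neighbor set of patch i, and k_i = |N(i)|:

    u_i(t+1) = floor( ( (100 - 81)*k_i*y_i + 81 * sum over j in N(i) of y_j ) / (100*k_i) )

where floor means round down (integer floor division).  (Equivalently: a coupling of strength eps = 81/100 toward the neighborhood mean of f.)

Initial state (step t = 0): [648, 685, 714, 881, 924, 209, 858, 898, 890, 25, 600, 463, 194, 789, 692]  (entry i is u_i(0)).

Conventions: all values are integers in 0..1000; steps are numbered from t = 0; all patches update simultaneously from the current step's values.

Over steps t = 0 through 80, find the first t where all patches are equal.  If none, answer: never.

Answer: never
Key observation: The state at step 24 reappears at step 32 — the system is in a cycle of period 8 from step 24 on.  No step 0..32 is synchronized, and the cycle repeats forever, so no step up to 80 (or ever) has all patches equal.

Derivation:
t=0: [648, 685, 714, 881, 924, 209, 858, 898, 890, 25, 600, 463, 194, 789, 692]  (not all equal)
t=1: [698, 673, 529, 425, 231, 673, 597, 476, 342, 379, 753, 660, 587, 557, 416]  (not all equal)
t=2: [770, 815, 847, 785, 805, 755, 815, 852, 849, 773, 760, 788, 850, 843, 852]  (not all equal)
t=3: [598, 536, 511, 508, 597, 610, 550, 467, 516, 509, 625, 551, 491, 452, 524]  (not all equal)
t=4: [857, 870, 880, 873, 876, 848, 868, 880, 880, 873, 851, 864, 877, 880, 879]  (not all equal)
t=5: [428, 402, 384, 379, 389, 433, 409, 380, 380, 379, 437, 411, 385, 375, 380]  (not all equal)
t=6: [859, 850, 836, 834, 832, 863, 851, 837, 830, 833, 862, 853, 837, 832, 829]  (not all equal)
t=7: [432, 452, 475, 491, 490, 429, 448, 478, 490, 495, 428, 448, 474, 493, 493]  (not all equal)
t=8: [869, 873, 879, 882, 883, 867, 873, 879, 882, 883, 868, 873, 879, 882, 883]  (not all equal)
t=9: [399, 389, 377, 368, 365, 400, 391, 376, 368, 365, 399, 390, 377, 368, 365]  (not all equal)
t=10: [844, 839, 829, 822, 819, 845, 839, 830, 822, 819, 844, 839, 830, 822, 819]  (not all equal)
t=11: [468, 479, 497, 514, 520, 467, 478, 498, 514, 521, 468, 479, 497, 513, 520]  (not all equal)
t=12: [879, 881, 882, 882, 881, 879, 881, 882, 882, 881, 879, 881, 882, 882, 881]  (not all equal)
t=13: [372, 370, 367, 367, 368, 373, 370, 367, 367, 369, 372, 370, 367, 367, 368]  (not all equal)
t=14: [824, 822, 820, 820, 821, 824, 823, 820, 820, 820, 824, 822, 820, 820, 821]  (not all equal)
t=15: [514, 515, 519, 520, 520, 512, 516, 519, 521, 519, 514, 515, 519, 520, 520]  (not all equal)
t=16: [882, 882, 882, 881, 882, 882, 882, 881, 881, 881, 882, 882, 882, 881, 882]  (not all equal)
t=17: [367, 367, 368, 368, 369, 367, 367, 368, 370, 368, 367, 367, 368, 368, 369]  (not all equal)
t=18: [820, 820, 820, 821, 821, 820, 820, 821, 821, 822, 820, 820, 820, 821, 821]  (not all equal)
t=19: [521, 521, 519, 519, 518, 521, 520, 520, 518, 518, 521, 521, 519, 519, 518]  (not all equal)
t=20: [881, 881, 881, 882, 882, 881, 881, 882, 882, 882, 881, 881, 881, 882, 882]  (not all equal)
t=21: [370, 370, 368, 367, 367, 370, 369, 368, 367, 367, 370, 370, 368, 367, 367]  (not all equal)
t=22: [823, 822, 821, 820, 820, 822, 822, 821, 820, 820, 823, 822, 821, 820, 820]  (not all equal)
t=23: [516, 516, 519, 520, 521, 515, 517, 519, 520, 521, 516, 516, 519, 520, 521]  (not all equal)
t=24: [882, 882, 882, 881, 881, 882, 882, 882, 881, 881, 882, 882, 882, 881, 881]  (not all equal)
t=25: [367, 367, 367, 369, 370, 367, 367, 367, 369, 370, 367, 367, 367, 369, 370]  (not all equal)
t=26: [820, 820, 820, 821, 822, 820, 820, 820, 821, 822, 820, 820, 820, 821, 822]  (not all equal)
t=27: [521, 521, 520, 519, 517, 521, 521, 520, 519, 517, 521, 521, 520, 519, 517]  (not all equal)
t=28: [881, 881, 881, 882, 882, 881, 881, 881, 882, 882, 881, 881, 881, 882, 882]  (not all equal)
t=29: [370, 370, 369, 367, 367, 370, 370, 369, 367, 367, 370, 370, 369, 367, 367]  (not all equal)
t=30: [823, 822, 821, 820, 820, 823, 822, 821, 820, 820, 823, 822, 821, 820, 820]  (not all equal)
t=31: [515, 516, 519, 520, 521, 514, 516, 519, 520, 521, 515, 516, 519, 520, 521]  (not all equal)
t=32: [882, 882, 882, 881, 881, 882, 882, 882, 881, 881, 882, 882, 882, 881, 881]  (not all equal)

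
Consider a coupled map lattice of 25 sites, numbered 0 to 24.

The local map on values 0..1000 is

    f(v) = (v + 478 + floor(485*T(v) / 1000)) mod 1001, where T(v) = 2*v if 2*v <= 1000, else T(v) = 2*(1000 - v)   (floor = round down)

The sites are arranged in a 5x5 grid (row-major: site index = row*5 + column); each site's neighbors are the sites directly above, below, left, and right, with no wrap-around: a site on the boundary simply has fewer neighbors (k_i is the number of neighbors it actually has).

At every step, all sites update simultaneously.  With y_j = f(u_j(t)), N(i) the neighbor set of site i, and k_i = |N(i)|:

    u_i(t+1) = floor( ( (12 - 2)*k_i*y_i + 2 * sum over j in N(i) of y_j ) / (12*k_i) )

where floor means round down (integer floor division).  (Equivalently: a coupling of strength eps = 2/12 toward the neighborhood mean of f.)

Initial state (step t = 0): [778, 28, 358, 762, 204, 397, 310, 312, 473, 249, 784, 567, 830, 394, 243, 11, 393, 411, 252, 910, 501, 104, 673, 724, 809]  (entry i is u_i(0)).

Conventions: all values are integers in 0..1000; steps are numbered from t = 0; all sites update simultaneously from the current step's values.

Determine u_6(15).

Answer: u_6(15) = 330

Derivation:
t=0: [778, 28, 358, 762, 204, 397, 310, 312, 473, 249, 784, 567, 830, 394, 243, 11, 393, 411, 252, 910, 501, 104, 673, 724, 809]
t=1: [457, 485, 212, 472, 852, 272, 128, 123, 414, 931, 459, 439, 438, 327, 890, 481, 289, 328, 873, 528, 483, 633, 468, 496, 471]
t=2: [351, 471, 832, 430, 466, 92, 671, 694, 315, 463, 360, 346, 336, 166, 452, 400, 94, 154, 442, 460, 430, 435, 389, 449, 413]
t=3: [228, 398, 458, 323, 388, 594, 459, 438, 163, 371, 215, 192, 207, 710, 393, 286, 616, 708, 386, 374, 319, 345, 284, 349, 303]
t=4: [832, 311, 355, 173, 227, 509, 397, 384, 712, 244, 826, 823, 826, 480, 258, 115, 450, 457, 252, 208, 103, 163, 73, 155, 92]
t=5: [438, 124, 210, 768, 918, 451, 268, 251, 491, 930, 483, 457, 455, 472, 947, 670, 400, 415, 914, 884, 691, 758, 626, 777, 688]
t=6: [373, 670, 862, 492, 473, 347, 104, 881, 466, 472, 423, 358, 396, 411, 471, 453, 287, 310, 463, 472, 467, 457, 456, 469, 467]
t=7: [228, 465, 470, 442, 411, 200, 621, 469, 396, 405, 297, 205, 257, 298, 397, 349, 77, 116, 373, 404, 392, 359, 360, 397, 397]
t=8: [877, 427, 398, 341, 290, 807, 493, 421, 259, 272, 158, 823, 905, 124, 249, 188, 604, 672, 230, 267, 236, 212, 218, 252, 260]
t=9: [459, 330, 260, 195, 53, 487, 438, 345, 872, 121, 756, 483, 476, 741, 847, 828, 499, 504, 866, 162, 930, 874, 885, 968, 906]
t=10: [364, 200, 888, 831, 616, 429, 330, 222, 485, 681, 465, 426, 408, 467, 503, 470, 459, 460, 485, 742, 473, 472, 472, 475, 501]
t=11: [261, 770, 519, 468, 465, 308, 206, 817, 453, 464, 385, 312, 317, 396, 459, 400, 380, 381, 429, 466, 407, 404, 405, 415, 458]
t=12: [872, 521, 459, 399, 393, 186, 782, 468, 370, 389, 220, 136, 127, 263, 375, 261, 223, 227, 317, 389, 276, 269, 272, 299, 373]
t=13: [503, 458, 379, 265, 251, 806, 493, 406, 250, 239, 902, 746, 734, 882, 261, 929, 875, 844, 177, 231, 99, 57, 65, 73, 201]
t=14: [455, 378, 277, 953, 972, 469, 439, 317, 920, 953, 473, 468, 461, 529, 957, 485, 477, 492, 792, 927, 649, 589, 598, 645, 857]
t=15: [362, 225, 62, 449, 475, 395, 330, 135, 458, 475, 408, 396, 379, 460, 474, 431, 419, 443, 468, 473, 463, 461, 463, 466, 471]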